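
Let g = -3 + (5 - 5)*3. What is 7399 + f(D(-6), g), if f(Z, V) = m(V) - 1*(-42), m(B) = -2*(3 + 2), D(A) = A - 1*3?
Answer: 7431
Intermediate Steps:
D(A) = -3 + A (D(A) = A - 3 = -3 + A)
g = -3 (g = -3 + 0*3 = -3 + 0 = -3)
m(B) = -10 (m(B) = -2*5 = -10)
f(Z, V) = 32 (f(Z, V) = -10 - 1*(-42) = -10 + 42 = 32)
7399 + f(D(-6), g) = 7399 + 32 = 7431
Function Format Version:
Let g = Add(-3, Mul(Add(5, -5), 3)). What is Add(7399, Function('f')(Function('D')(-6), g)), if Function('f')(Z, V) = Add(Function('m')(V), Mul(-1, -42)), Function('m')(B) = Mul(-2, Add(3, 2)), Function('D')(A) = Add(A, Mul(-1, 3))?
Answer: 7431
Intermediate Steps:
Function('D')(A) = Add(-3, A) (Function('D')(A) = Add(A, -3) = Add(-3, A))
g = -3 (g = Add(-3, Mul(0, 3)) = Add(-3, 0) = -3)
Function('m')(B) = -10 (Function('m')(B) = Mul(-2, 5) = -10)
Function('f')(Z, V) = 32 (Function('f')(Z, V) = Add(-10, Mul(-1, -42)) = Add(-10, 42) = 32)
Add(7399, Function('f')(Function('D')(-6), g)) = Add(7399, 32) = 7431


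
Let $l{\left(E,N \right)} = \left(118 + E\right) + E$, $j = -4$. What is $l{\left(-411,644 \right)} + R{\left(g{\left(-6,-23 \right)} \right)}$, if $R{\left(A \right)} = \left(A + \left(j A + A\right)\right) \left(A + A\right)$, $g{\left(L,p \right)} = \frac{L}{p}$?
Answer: $- \frac{372560}{529} \approx -704.27$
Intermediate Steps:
$l{\left(E,N \right)} = 118 + 2 E$
$R{\left(A \right)} = - 4 A^{2}$ ($R{\left(A \right)} = \left(A + \left(- 4 A + A\right)\right) \left(A + A\right) = \left(A - 3 A\right) 2 A = - 2 A 2 A = - 4 A^{2}$)
$l{\left(-411,644 \right)} + R{\left(g{\left(-6,-23 \right)} \right)} = \left(118 + 2 \left(-411\right)\right) - 4 \left(- \frac{6}{-23}\right)^{2} = \left(118 - 822\right) - 4 \left(\left(-6\right) \left(- \frac{1}{23}\right)\right)^{2} = -704 - 4 \left(\frac{6}{23}\right)^{2} = -704 - \frac{144}{529} = - \frac{372560}{529}$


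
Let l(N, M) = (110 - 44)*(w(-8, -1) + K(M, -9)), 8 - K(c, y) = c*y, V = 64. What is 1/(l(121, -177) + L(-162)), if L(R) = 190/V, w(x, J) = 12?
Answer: -32/3322081 ≈ -9.6325e-6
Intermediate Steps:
K(c, y) = 8 - c*y
L(R) = 95/32 (L(R) = 190/64 = 190*(1/64) = 95/32)
l(N, M) = 1320 + 594*M (l(N, M) = (110 - 44)*(12 + (8 - 1*M*(-9))) = 66*(12 + (8 + 9*M)) = 66*(20 + 9*M) = 1320 + 594*M)
1/(l(121, -177) + L(-162)) = 1/((1320 + 594*(-177)) + 95/32) = 1/((1320 - 105138) + 95/32) = 1/(-103818 + 95/32) = 1/(-3322081/32) = -32/3322081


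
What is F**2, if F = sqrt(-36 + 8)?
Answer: -28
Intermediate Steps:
F = 2*I*sqrt(7) (F = sqrt(-28) = 2*I*sqrt(7) ≈ 5.2915*I)
F**2 = (2*I*sqrt(7))**2 = -28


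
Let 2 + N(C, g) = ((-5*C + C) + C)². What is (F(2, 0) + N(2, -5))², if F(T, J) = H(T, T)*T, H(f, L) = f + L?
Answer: 1764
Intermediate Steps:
H(f, L) = L + f
N(C, g) = -2 + 9*C² (N(C, g) = -2 + ((-5*C + C) + C)² = -2 + (-4*C + C)² = -2 + (-3*C)² = -2 + 9*C²)
F(T, J) = 2*T² (F(T, J) = (T + T)*T = (2*T)*T = 2*T²)
(F(2, 0) + N(2, -5))² = (2*2² + (-2 + 9*2²))² = (2*4 + (-2 + 9*4))² = (8 + (-2 + 36))² = (8 + 34)² = 42² = 1764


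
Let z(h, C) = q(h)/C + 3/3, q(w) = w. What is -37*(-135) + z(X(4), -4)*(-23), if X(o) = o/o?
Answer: 19911/4 ≈ 4977.8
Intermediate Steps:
X(o) = 1
z(h, C) = 1 + h/C (z(h, C) = h/C + 3/3 = h/C + 3*(⅓) = h/C + 1 = 1 + h/C)
-37*(-135) + z(X(4), -4)*(-23) = -37*(-135) + ((-4 + 1)/(-4))*(-23) = 4995 - ¼*(-3)*(-23) = 4995 + (¾)*(-23) = 4995 - 69/4 = 19911/4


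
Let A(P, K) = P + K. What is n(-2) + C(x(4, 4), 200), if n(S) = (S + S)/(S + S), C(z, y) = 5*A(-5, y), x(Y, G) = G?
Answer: 976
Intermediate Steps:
A(P, K) = K + P
C(z, y) = -25 + 5*y (C(z, y) = 5*(y - 5) = 5*(-5 + y) = -25 + 5*y)
n(S) = 1 (n(S) = (2*S)/((2*S)) = (2*S)*(1/(2*S)) = 1)
n(-2) + C(x(4, 4), 200) = 1 + (-25 + 5*200) = 1 + (-25 + 1000) = 1 + 975 = 976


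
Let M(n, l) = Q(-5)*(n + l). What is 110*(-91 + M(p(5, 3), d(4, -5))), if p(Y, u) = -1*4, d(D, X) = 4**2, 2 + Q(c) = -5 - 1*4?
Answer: -24530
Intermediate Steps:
Q(c) = -11 (Q(c) = -2 + (-5 - 1*4) = -2 + (-5 - 4) = -2 - 9 = -11)
d(D, X) = 16
p(Y, u) = -4
M(n, l) = -11*l - 11*n (M(n, l) = -11*(n + l) = -11*(l + n) = -11*l - 11*n)
110*(-91 + M(p(5, 3), d(4, -5))) = 110*(-91 + (-11*16 - 11*(-4))) = 110*(-91 + (-176 + 44)) = 110*(-91 - 132) = 110*(-223) = -24530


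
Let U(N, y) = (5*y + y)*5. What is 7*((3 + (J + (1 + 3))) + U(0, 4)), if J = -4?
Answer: 861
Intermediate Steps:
U(N, y) = 30*y (U(N, y) = (6*y)*5 = 30*y)
7*((3 + (J + (1 + 3))) + U(0, 4)) = 7*((3 + (-4 + (1 + 3))) + 30*4) = 7*((3 + (-4 + 4)) + 120) = 7*((3 + 0) + 120) = 7*(3 + 120) = 7*123 = 861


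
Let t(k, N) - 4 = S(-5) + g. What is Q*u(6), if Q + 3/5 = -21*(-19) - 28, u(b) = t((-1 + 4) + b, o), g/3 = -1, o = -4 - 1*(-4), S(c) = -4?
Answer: -5556/5 ≈ -1111.2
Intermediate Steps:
o = 0 (o = -4 + 4 = 0)
g = -3 (g = 3*(-1) = -3)
t(k, N) = -3 (t(k, N) = 4 + (-4 - 3) = 4 - 7 = -3)
u(b) = -3
Q = 1852/5 (Q = -⅗ + (-21*(-19) - 28) = -⅗ + (399 - 28) = -⅗ + 371 = 1852/5 ≈ 370.40)
Q*u(6) = (1852/5)*(-3) = -5556/5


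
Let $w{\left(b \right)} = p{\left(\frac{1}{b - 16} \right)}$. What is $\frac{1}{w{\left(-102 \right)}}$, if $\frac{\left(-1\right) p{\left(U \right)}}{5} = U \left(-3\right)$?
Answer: $- \frac{118}{15} \approx -7.8667$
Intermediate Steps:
$p{\left(U \right)} = 15 U$ ($p{\left(U \right)} = - 5 U \left(-3\right) = - 5 \left(- 3 U\right) = 15 U$)
$w{\left(b \right)} = \frac{15}{-16 + b}$ ($w{\left(b \right)} = \frac{15}{b - 16} = \frac{15}{-16 + b}$)
$\frac{1}{w{\left(-102 \right)}} = \frac{1}{15 \frac{1}{-16 - 102}} = \frac{1}{15 \frac{1}{-118}} = \frac{1}{15 \left(- \frac{1}{118}\right)} = \frac{1}{- \frac{15}{118}} = - \frac{118}{15}$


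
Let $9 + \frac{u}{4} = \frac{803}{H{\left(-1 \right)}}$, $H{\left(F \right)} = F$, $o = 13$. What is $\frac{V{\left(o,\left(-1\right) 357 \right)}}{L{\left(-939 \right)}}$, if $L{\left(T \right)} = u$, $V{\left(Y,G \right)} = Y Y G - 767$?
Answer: $\frac{15275}{812} \approx 18.812$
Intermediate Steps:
$V{\left(Y,G \right)} = -767 + G Y^{2}$ ($V{\left(Y,G \right)} = Y^{2} G - 767 = G Y^{2} - 767 = -767 + G Y^{2}$)
$u = -3248$ ($u = -36 + 4 \frac{803}{-1} = -36 + 4 \cdot 803 \left(-1\right) = -36 + 4 \left(-803\right) = -36 - 3212 = -3248$)
$L{\left(T \right)} = -3248$
$\frac{V{\left(o,\left(-1\right) 357 \right)}}{L{\left(-939 \right)}} = \frac{-767 + \left(-1\right) 357 \cdot 13^{2}}{-3248} = \left(-767 - 60333\right) \left(- \frac{1}{3248}\right) = \left(-61100\right) \left(- \frac{1}{3248}\right) = \frac{15275}{812}$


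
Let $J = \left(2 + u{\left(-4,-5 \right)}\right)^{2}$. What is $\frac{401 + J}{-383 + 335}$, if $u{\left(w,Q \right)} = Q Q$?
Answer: $- \frac{565}{24} \approx -23.542$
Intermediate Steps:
$u{\left(w,Q \right)} = Q^{2}$
$J = 729$ ($J = \left(2 + \left(-5\right)^{2}\right)^{2} = \left(2 + 25\right)^{2} = 27^{2} = 729$)
$\frac{401 + J}{-383 + 335} = \frac{401 + 729}{-383 + 335} = \frac{1130}{-48} = 1130 \left(- \frac{1}{48}\right) = - \frac{565}{24}$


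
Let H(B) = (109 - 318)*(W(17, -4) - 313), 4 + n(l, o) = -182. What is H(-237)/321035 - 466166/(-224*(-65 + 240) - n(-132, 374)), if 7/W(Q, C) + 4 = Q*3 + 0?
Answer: 325168573317/26757654365 ≈ 12.152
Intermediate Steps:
n(l, o) = -186 (n(l, o) = -4 - 182 = -186)
W(Q, C) = 7/(-4 + 3*Q) (W(Q, C) = 7/(-4 + (Q*3 + 0)) = 7/(-4 + (3*Q + 0)) = 7/(-4 + 3*Q))
H(B) = 3073136/47 (H(B) = (109 - 318)*(7/(-4 + 3*17) - 313) = -209*(7/(-4 + 51) - 313) = -209*(7/47 - 313) = -209*(-14704/47) = 3073136/47)
H(-237)/321035 - 466166/(-224*(-65 + 240) - n(-132, 374)) = (3073136/47)/321035 - 466166/(-224*(-65 + 240) - 1*(-186)) = (3073136/47)*(1/321035) - 466166/(-224*175 + 186) = 279376/1371695 - 466166/(-39200 + 186) = 279376/1371695 - 466166/(-39014) = 279376/1371695 - 466166*(-1/39014) = 279376/1371695 + 233083/19507 = 325168573317/26757654365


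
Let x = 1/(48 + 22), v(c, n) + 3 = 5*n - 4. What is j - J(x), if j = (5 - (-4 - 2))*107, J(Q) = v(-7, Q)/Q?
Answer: 1662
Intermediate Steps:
v(c, n) = -7 + 5*n (v(c, n) = -3 + (5*n - 4) = -3 + (-4 + 5*n) = -7 + 5*n)
x = 1/70 ≈ 0.014286
J(Q) = (-7 + 5*Q)/Q
j = 1177 (j = (5 - 1*(-6))*107 = (5 + 6)*107 = 11*107 = 1177)
j - J(x) = 1177 - (5 - 7/1/70) = 1177 - (5 - 7*70) = 1177 - (5 - 490) = 1177 - 1*(-485) = 1177 + 485 = 1662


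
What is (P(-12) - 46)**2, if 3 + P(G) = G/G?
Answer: 2304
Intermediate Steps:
P(G) = -2 (P(G) = -3 + G/G = -3 + 1 = -2)
(P(-12) - 46)**2 = (-2 - 46)**2 = (-48)**2 = 2304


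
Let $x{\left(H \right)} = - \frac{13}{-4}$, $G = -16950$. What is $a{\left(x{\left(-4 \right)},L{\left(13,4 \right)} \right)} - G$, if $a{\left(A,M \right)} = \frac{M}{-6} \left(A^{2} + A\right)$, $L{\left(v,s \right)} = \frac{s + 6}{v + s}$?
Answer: $\frac{813535}{48} \approx 16949.0$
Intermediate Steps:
$L{\left(v,s \right)} = \frac{6 + s}{s + v}$
$x{\left(H \right)} = \frac{13}{4}$ ($x{\left(H \right)} = \left(-13\right) \left(- \frac{1}{4}\right) = \frac{13}{4}$)
$a{\left(A,M \right)} = - \frac{M \left(A + A^{2}\right)}{6}$ ($a{\left(A,M \right)} = M \left(- \frac{1}{6}\right) \left(A + A^{2}\right) = - \frac{M}{6} \left(A + A^{2}\right) = - \frac{M \left(A + A^{2}\right)}{6}$)
$a{\left(x{\left(-4 \right)},L{\left(13,4 \right)} \right)} - G = \left(- \frac{1}{6}\right) \frac{13}{4} \frac{6 + 4}{4 + 13} \left(1 + \frac{13}{4}\right) - -16950 = \left(- \frac{1}{6}\right) \frac{13}{4} \cdot \frac{1}{17} \cdot 10 \cdot \frac{17}{4} + 16950 = \left(- \frac{1}{6}\right) \frac{13}{4} \cdot \frac{10}{17} \cdot \frac{17}{4} + 16950 = - \frac{65}{48} + 16950 = \frac{813535}{48}$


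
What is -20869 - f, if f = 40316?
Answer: -61185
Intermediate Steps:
-20869 - f = -20869 - 1*40316 = -20869 - 40316 = -61185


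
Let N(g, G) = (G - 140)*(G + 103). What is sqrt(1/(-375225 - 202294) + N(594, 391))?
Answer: sqrt(41355495055014315)/577519 ≈ 352.13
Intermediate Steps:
N(g, G) = (-140 + G)*(103 + G)
sqrt(1/(-375225 - 202294) + N(594, 391)) = sqrt(1/(-375225 - 202294) + (-14420 + 391**2 - 37*391)) = sqrt(1/(-577519) + (-14420 + 152881 - 14467)) = sqrt(-1/577519 + 123994) = sqrt(71608890885/577519) = sqrt(41355495055014315)/577519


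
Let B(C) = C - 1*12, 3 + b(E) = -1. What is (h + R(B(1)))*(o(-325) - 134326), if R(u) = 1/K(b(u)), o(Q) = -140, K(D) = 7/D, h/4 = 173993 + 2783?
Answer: -665569587384/7 ≈ -9.5081e+10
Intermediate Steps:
b(E) = -4 (b(E) = -3 - 1 = -4)
h = 707104 (h = 4*(173993 + 2783) = 4*176776 = 707104)
B(C) = -12 + C (B(C) = C - 12 = -12 + C)
R(u) = -4/7 (R(u) = 1/(7/(-4)) = 1/(7*(-¼)) = 1/(-7/4) = -4/7)
(h + R(B(1)))*(o(-325) - 134326) = (707104 - 4/7)*(-140 - 134326) = (4949724/7)*(-134466) = -665569587384/7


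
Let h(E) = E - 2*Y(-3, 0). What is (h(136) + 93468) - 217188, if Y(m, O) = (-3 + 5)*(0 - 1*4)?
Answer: -123568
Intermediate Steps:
Y(m, O) = -8 (Y(m, O) = 2*(0 - 4) = 2*(-4) = -8)
h(E) = 16 + E (h(E) = E - 2*(-8) = E + 16 = 16 + E)
(h(136) + 93468) - 217188 = ((16 + 136) + 93468) - 217188 = (152 + 93468) - 217188 = 93620 - 217188 = -123568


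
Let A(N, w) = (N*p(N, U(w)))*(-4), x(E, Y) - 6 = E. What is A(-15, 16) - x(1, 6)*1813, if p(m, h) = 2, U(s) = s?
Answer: -12571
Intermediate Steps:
x(E, Y) = 6 + E
A(N, w) = -8*N (A(N, w) = (N*2)*(-4) = (2*N)*(-4) = -8*N)
A(-15, 16) - x(1, 6)*1813 = -8*(-15) - (6 + 1)*1813 = 120 - 7*1813 = 120 - 1*12691 = 120 - 12691 = -12571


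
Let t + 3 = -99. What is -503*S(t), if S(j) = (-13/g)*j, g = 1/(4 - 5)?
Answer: 666978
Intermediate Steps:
g = -1 (g = 1/(-1) = -1)
t = -102 (t = -3 - 99 = -102)
S(j) = 13*j (S(j) = (-13/(-1))*j = (-13*(-1))*j = 13*j)
-503*S(t) = -6539*(-102) = -503*(-1326) = 666978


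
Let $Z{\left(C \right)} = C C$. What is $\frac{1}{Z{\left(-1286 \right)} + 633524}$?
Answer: $\frac{1}{2287320} \approx 4.3719 \cdot 10^{-7}$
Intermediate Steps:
$Z{\left(C \right)} = C^{2}$
$\frac{1}{Z{\left(-1286 \right)} + 633524} = \frac{1}{\left(-1286\right)^{2} + 633524} = \frac{1}{1653796 + 633524} = \frac{1}{2287320}$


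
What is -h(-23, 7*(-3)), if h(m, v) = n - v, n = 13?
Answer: -34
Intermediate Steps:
h(m, v) = 13 - v
-h(-23, 7*(-3)) = -(13 - 7*(-3)) = -(13 - 1*(-21)) = -(13 + 21) = -1*34 = -34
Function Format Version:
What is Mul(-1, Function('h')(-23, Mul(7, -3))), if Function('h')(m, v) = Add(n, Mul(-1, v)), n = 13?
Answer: -34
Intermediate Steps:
Function('h')(m, v) = Add(13, Mul(-1, v))
Mul(-1, Function('h')(-23, Mul(7, -3))) = Mul(-1, Add(13, Mul(-1, Mul(7, -3)))) = Mul(-1, Add(13, Mul(-1, -21))) = Mul(-1, Add(13, 21)) = Mul(-1, 34) = -34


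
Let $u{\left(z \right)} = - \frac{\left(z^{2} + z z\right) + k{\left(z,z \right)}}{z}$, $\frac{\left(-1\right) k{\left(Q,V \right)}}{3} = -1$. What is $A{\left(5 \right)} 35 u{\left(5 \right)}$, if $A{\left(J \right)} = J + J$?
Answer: $-3710$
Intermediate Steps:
$k{\left(Q,V \right)} = 3$ ($k{\left(Q,V \right)} = \left(-3\right) \left(-1\right) = 3$)
$A{\left(J \right)} = 2 J$
$u{\left(z \right)} = - \frac{3 + 2 z^{2}}{z}$ ($u{\left(z \right)} = - \frac{\left(z^{2} + z z\right) + 3}{z} = - \frac{\left(z^{2} + z^{2}\right) + 3}{z} = - \frac{2 z^{2} + 3}{z} = - \frac{3 + 2 z^{2}}{z}$)
$A{\left(5 \right)} 35 u{\left(5 \right)} = 2 \cdot 5 \cdot 35 \left(- \frac{3}{5} - 10\right) = 10 \cdot 35 \left(\left(-3\right) \frac{1}{5} - 10\right) = 350 \left(- \frac{3}{5} - 10\right) = 350 \left(- \frac{53}{5}\right) = -3710$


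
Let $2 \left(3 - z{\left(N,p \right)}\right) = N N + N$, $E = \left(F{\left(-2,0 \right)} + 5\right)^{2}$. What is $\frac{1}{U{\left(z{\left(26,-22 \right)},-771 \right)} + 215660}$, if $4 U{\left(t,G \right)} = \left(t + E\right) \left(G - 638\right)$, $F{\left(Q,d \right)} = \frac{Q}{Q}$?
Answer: $\frac{1}{325562} \approx 3.0716 \cdot 10^{-6}$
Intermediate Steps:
$F{\left(Q,d \right)} = 1$
$E = 36$ ($E = \left(1 + 5\right)^{2} = 6^{2} = 36$)
$z{\left(N,p \right)} = 3 - \frac{N}{2} - \frac{N^{2}}{2}$ ($z{\left(N,p \right)} = 3 - \frac{N N + N}{2} = 3 - \frac{N^{2} + N}{2} = 3 - \frac{N + N^{2}}{2} = 3 - \left(\frac{N}{2} + \frac{N^{2}}{2}\right) = 3 - \frac{N}{2} - \frac{N^{2}}{2}$)
$U{\left(t,G \right)} = \frac{\left(-638 + G\right) \left(36 + t\right)}{4}$ ($U{\left(t,G \right)} = \frac{\left(t + 36\right) \left(G - 638\right)}{4} = \frac{\left(36 + t\right) \left(-638 + G\right)}{4} = \frac{\left(-638 + G\right) \left(36 + t\right)}{4}$)
$\frac{1}{U{\left(z{\left(26,-22 \right)},-771 \right)} + 215660} = \frac{1}{\left(-5742 + 9 \left(-771\right) - \frac{319 \left(3 - 13 - \frac{26^{2}}{2}\right)}{2} + \frac{1}{4} \left(-771\right) \left(3 - 13 - \frac{26^{2}}{2}\right)\right) + 215660} = \frac{1}{\left(-5742 - 6939 - \frac{319 \left(3 - 13 - 338\right)}{2} + \frac{1}{4} \left(-771\right) \left(3 - 13 - 338\right)\right) + 215660} = \frac{1}{\left(-5742 - 6939 - -55506 + \frac{1}{4} \left(-771\right) \left(-348\right)\right) + 215660} = \frac{1}{\left(-5742 - 6939 + 55506 + 67077\right) + 215660} = \frac{1}{109902 + 215660} = \frac{1}{325562}$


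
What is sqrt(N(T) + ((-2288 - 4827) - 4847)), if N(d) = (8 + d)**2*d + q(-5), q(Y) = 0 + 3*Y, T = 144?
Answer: sqrt(3314999) ≈ 1820.7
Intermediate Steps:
q(Y) = 3*Y
N(d) = -15 + d*(8 + d)**2 (N(d) = (8 + d)**2*d + 3*(-5) = d*(8 + d)**2 - 15 = -15 + d*(8 + d)**2)
sqrt(N(T) + ((-2288 - 4827) - 4847)) = sqrt((-15 + 144*(8 + 144)**2) + ((-2288 - 4827) - 4847)) = sqrt((-15 + 144*152**2) + (-7115 - 4847)) = sqrt((-15 + 144*23104) - 11962) = sqrt((-15 + 3326976) - 11962) = sqrt(3326961 - 11962) = sqrt(3314999)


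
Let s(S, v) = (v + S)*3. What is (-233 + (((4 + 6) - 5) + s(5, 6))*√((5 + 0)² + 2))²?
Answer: 93277 - 53124*√3 ≈ 1263.5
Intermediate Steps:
s(S, v) = 3*S + 3*v (s(S, v) = (S + v)*3 = 3*S + 3*v)
(-233 + (((4 + 6) - 5) + s(5, 6))*√((5 + 0)² + 2))² = (-233 + (((4 + 6) - 5) + (3*5 + 3*6))*√((5 + 0)² + 2))² = (-233 + ((10 - 5) + (15 + 18))*√(5² + 2))² = (-233 + (5 + 33)*√(25 + 2))² = (-233 + 38*√27)² = (-233 + 38*(3*√3))² = (-233 + 114*√3)²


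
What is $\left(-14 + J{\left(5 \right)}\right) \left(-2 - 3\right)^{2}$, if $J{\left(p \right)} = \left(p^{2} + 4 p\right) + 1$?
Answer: $800$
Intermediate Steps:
$J{\left(p \right)} = 1 + p^{2} + 4 p$
$\left(-14 + J{\left(5 \right)}\right) \left(-2 - 3\right)^{2} = \left(-14 + \left(1 + 5^{2} + 4 \cdot 5\right)\right) \left(-2 - 3\right)^{2} = \left(-14 + \left(1 + 25 + 20\right)\right) \left(-5\right)^{2} = \left(-14 + 46\right) 25 = 32 \cdot 25 = 800$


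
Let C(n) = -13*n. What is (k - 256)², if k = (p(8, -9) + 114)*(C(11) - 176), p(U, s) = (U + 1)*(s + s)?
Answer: 226683136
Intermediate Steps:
p(U, s) = 2*s*(1 + U) (p(U, s) = (1 + U)*(2*s) = 2*s*(1 + U))
k = 15312 (k = (2*(-9)*(1 + 8) + 114)*(-13*11 - 176) = (2*(-9)*9 + 114)*(-143 - 176) = (-162 + 114)*(-319) = -48*(-319) = 15312)
(k - 256)² = (15312 - 256)² = 15056² = 226683136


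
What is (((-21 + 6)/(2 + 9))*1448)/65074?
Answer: -10860/357907 ≈ -0.030343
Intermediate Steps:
(((-21 + 6)/(2 + 9))*1448)/65074 = (-15/11*1448)*(1/65074) = (-15*1/11*1448)*(1/65074) = -15/11*1448*(1/65074) = -21720/11*1/65074 = -10860/357907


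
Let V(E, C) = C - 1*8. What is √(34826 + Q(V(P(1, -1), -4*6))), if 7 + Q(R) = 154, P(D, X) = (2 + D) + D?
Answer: √34973 ≈ 187.01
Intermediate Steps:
P(D, X) = 2 + 2*D
V(E, C) = -8 + C (V(E, C) = C - 8 = -8 + C)
Q(R) = 147 (Q(R) = -7 + 154 = 147)
√(34826 + Q(V(P(1, -1), -4*6))) = √(34826 + 147) = √34973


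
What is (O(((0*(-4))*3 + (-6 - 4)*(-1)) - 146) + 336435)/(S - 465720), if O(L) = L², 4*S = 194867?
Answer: -1419724/1668013 ≈ -0.85115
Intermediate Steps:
S = 194867/4 (S = (¼)*194867 = 194867/4 ≈ 48717.)
(O(((0*(-4))*3 + (-6 - 4)*(-1)) - 146) + 336435)/(S - 465720) = ((((0*(-4))*3 + (-6 - 4)*(-1)) - 146)² + 336435)/(194867/4 - 465720) = (((0*3 - 10*(-1)) - 146)² + 336435)/(-1668013/4) = (((0 + 10) - 146)² + 336435)*(-4/1668013) = ((10 - 146)² + 336435)*(-4/1668013) = ((-136)² + 336435)*(-4/1668013) = (18496 + 336435)*(-4/1668013) = 354931*(-4/1668013) = -1419724/1668013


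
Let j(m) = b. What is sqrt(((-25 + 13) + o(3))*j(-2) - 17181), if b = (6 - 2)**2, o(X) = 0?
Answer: I*sqrt(17373) ≈ 131.81*I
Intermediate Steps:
b = 16 (b = 4**2 = 16)
j(m) = 16
sqrt(((-25 + 13) + o(3))*j(-2) - 17181) = sqrt(((-25 + 13) + 0)*16 - 17181) = sqrt((-12 + 0)*16 - 17181) = sqrt(-12*16 - 17181) = sqrt(-192 - 17181) = sqrt(-17373) = I*sqrt(17373)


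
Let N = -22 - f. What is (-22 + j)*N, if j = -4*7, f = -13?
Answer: 450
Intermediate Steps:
j = -28
N = -9 (N = -22 - 1*(-13) = -22 + 13 = -9)
(-22 + j)*N = (-22 - 28)*(-9) = -50*(-9) = 450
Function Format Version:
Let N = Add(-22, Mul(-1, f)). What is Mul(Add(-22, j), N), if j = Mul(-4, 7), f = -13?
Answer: 450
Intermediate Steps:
j = -28
N = -9 (N = Add(-22, Mul(-1, -13)) = Add(-22, 13) = -9)
Mul(Add(-22, j), N) = Mul(Add(-22, -28), -9) = Mul(-50, -9) = 450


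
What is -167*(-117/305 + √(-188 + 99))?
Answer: 19539/305 - 167*I*√89 ≈ 64.062 - 1575.5*I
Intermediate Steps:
-167*(-117/305 + √(-188 + 99)) = -167*(-117*1/305 + √(-89)) = -167*(-117/305 + I*√89) = 19539/305 - 167*I*√89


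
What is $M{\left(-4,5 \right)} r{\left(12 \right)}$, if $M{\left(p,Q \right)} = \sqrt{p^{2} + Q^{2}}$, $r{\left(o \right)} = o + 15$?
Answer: $27 \sqrt{41} \approx 172.88$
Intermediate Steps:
$r{\left(o \right)} = 15 + o$
$M{\left(p,Q \right)} = \sqrt{Q^{2} + p^{2}}$
$M{\left(-4,5 \right)} r{\left(12 \right)} = \sqrt{5^{2} + \left(-4\right)^{2}} \left(15 + 12\right) = \sqrt{25 + 16} \cdot 27 = \sqrt{41} \cdot 27 = 27 \sqrt{41}$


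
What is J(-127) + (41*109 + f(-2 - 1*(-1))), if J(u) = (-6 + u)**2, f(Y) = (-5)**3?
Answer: 22033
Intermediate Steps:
f(Y) = -125
J(-127) + (41*109 + f(-2 - 1*(-1))) = (-6 - 127)**2 + (41*109 - 125) = (-133)**2 + (4469 - 125) = 17689 + 4344 = 22033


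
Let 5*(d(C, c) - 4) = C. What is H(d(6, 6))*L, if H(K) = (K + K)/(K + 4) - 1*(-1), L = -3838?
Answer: -188062/23 ≈ -8176.6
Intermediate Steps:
d(C, c) = 4 + C/5
H(K) = 1 + 2*K/(4 + K) (H(K) = (2*K)/(4 + K) + 1 = 2*K/(4 + K) + 1 = 1 + 2*K/(4 + K))
H(d(6, 6))*L = ((4 + 3*(4 + (⅕)*6))/(4 + (4 + (⅕)*6)))*(-3838) = ((4 + 3*(4 + 6/5))/(4 + (4 + 6/5)))*(-3838) = ((4 + 3*(26/5))/(4 + 26/5))*(-3838) = ((4 + 78/5)/(46/5))*(-3838) = ((5/46)*(98/5))*(-3838) = (49/23)*(-3838) = -188062/23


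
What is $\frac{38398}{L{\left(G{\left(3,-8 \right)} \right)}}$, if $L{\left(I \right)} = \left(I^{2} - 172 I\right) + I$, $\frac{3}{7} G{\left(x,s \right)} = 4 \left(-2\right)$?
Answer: $\frac{172791}{15932} \approx 10.846$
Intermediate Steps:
$G{\left(x,s \right)} = - \frac{56}{3}$ ($G{\left(x,s \right)} = \frac{7 \cdot 4 \left(-2\right)}{3} = \frac{7}{3} \left(-8\right) = - \frac{56}{3}$)
$L{\left(I \right)} = I^{2} - 171 I$
$\frac{38398}{L{\left(G{\left(3,-8 \right)} \right)}} = \frac{38398}{\left(- \frac{56}{3}\right) \left(-171 - \frac{56}{3}\right)} = \frac{38398}{\left(- \frac{56}{3}\right) \left(- \frac{569}{3}\right)} = \frac{38398}{\frac{31864}{9}} = 38398 \cdot \frac{9}{31864} = \frac{172791}{15932}$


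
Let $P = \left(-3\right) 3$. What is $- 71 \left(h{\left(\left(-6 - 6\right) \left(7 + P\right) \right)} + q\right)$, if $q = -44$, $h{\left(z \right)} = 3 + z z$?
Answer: $-37985$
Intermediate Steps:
$P = -9$
$h{\left(z \right)} = 3 + z^{2}$
$- 71 \left(h{\left(\left(-6 - 6\right) \left(7 + P\right) \right)} + q\right) = - 71 \left(\left(3 + \left(\left(-6 - 6\right) \left(7 - 9\right)\right)^{2}\right) - 44\right) = - 71 \left(\left(3 + \left(\left(-12\right) \left(-2\right)\right)^{2}\right) - 44\right) = - 71 \left(\left(3 + 24^{2}\right) - 44\right) = - 71 \left(\left(3 + 576\right) - 44\right) = - 71 \left(579 - 44\right) = \left(-71\right) 535 = -37985$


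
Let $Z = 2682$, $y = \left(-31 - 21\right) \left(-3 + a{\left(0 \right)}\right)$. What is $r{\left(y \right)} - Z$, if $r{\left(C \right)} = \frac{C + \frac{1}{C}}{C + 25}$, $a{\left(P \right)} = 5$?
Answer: $- \frac{22024495}{8216} \approx -2680.7$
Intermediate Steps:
$y = -104$ ($y = \left(-31 - 21\right) \left(-3 + 5\right) = \left(-52\right) 2 = -104$)
$r{\left(C \right)} = \frac{C + \frac{1}{C}}{25 + C}$
$r{\left(y \right)} - Z = \frac{1 + \left(-104\right)^{2}}{\left(-104\right) \left(25 - 104\right)} - 2682 = - \frac{1 + 10816}{104 \left(-79\right)} - 2682 = \left(- \frac{1}{104}\right) \left(- \frac{1}{79}\right) 10817 - 2682 = \frac{10817}{8216} - 2682 = - \frac{22024495}{8216}$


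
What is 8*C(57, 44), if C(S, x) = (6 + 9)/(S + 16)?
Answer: 120/73 ≈ 1.6438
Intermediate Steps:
C(S, x) = 15/(16 + S)
8*C(57, 44) = 8*(15/(16 + 57)) = 8*(15/73) = 120/73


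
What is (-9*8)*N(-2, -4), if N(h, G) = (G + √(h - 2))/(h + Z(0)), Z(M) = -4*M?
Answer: -144 + 72*I ≈ -144.0 + 72.0*I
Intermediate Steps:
N(h, G) = (G + √(-2 + h))/h (N(h, G) = (G + √(h - 2))/(h - 4*0) = (G + √(-2 + h))/(h + 0) = (G + √(-2 + h))/h)
(-9*8)*N(-2, -4) = (-9*8)*((-4 + √(-2 - 2))/(-2)) = -(-36)*(-4 + √(-4)) = -(-36)*(-4 + 2*I) = -72*(2 - I) = -144 + 72*I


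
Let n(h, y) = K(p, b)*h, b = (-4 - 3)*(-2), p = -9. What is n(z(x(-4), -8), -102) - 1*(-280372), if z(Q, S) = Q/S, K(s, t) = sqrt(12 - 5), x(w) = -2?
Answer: 280372 + sqrt(7)/4 ≈ 2.8037e+5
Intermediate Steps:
b = 14 (b = -7*(-2) = 14)
K(s, t) = sqrt(7)
n(h, y) = h*sqrt(7) (n(h, y) = sqrt(7)*h = h*sqrt(7))
n(z(x(-4), -8), -102) - 1*(-280372) = (-2/(-8))*sqrt(7) - 1*(-280372) = (-2*(-1/8))*sqrt(7) + 280372 = sqrt(7)/4 + 280372 = 280372 + sqrt(7)/4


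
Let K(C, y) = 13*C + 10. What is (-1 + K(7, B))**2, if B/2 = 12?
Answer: 10000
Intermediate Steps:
B = 24 (B = 2*12 = 24)
K(C, y) = 10 + 13*C
(-1 + K(7, B))**2 = (-1 + (10 + 13*7))**2 = (-1 + (10 + 91))**2 = (-1 + 101)**2 = 100**2 = 10000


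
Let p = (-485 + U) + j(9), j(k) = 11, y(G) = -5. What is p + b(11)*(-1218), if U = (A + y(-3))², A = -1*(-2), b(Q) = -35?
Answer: 42165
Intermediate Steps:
A = 2
U = 9 (U = (2 - 5)² = (-3)² = 9)
p = -465 (p = (-485 + 9) + 11 = -476 + 11 = -465)
p + b(11)*(-1218) = -465 - 35*(-1218) = -465 + 42630 = 42165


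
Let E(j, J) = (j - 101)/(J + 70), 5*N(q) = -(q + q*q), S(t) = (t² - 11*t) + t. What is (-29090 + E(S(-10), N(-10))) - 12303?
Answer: -2152337/52 ≈ -41391.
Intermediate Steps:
S(t) = t² - 10*t
N(q) = -q/5 - q²/5 (N(q) = (-(q + q*q))/5 = (-(q + q²))/5 = (-q - q²)/5 = -q/5 - q²/5)
E(j, J) = (-101 + j)/(70 + J)
(-29090 + E(S(-10), N(-10))) - 12303 = (-29090 + (-101 - 10*(-10 - 10))/(70 - ⅕*(-10)*(1 - 10))) - 12303 = (-29090 + (-101 - 10*(-20))/(70 - ⅕*(-10)*(-9))) - 12303 = (-29090 + (-101 + 200)/(70 - 18)) - 12303 = (-29090 + 99/52) - 12303 = -1512581/52 - 12303 = -2152337/52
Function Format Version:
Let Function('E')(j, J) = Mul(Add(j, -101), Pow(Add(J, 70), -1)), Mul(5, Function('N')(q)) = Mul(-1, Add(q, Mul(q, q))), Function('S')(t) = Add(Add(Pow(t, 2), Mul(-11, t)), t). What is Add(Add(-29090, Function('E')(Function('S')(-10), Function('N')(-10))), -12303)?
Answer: Rational(-2152337, 52) ≈ -41391.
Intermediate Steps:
Function('S')(t) = Add(Pow(t, 2), Mul(-10, t))
Function('N')(q) = Add(Mul(Rational(-1, 5), q), Mul(Rational(-1, 5), Pow(q, 2))) (Function('N')(q) = Mul(Rational(1, 5), Mul(-1, Add(q, Mul(q, q)))) = Mul(Rational(1, 5), Mul(-1, Add(q, Pow(q, 2)))) = Mul(Rational(1, 5), Add(Mul(-1, q), Mul(-1, Pow(q, 2)))) = Add(Mul(Rational(-1, 5), q), Mul(Rational(-1, 5), Pow(q, 2))))
Function('E')(j, J) = Mul(Pow(Add(70, J), -1), Add(-101, j)) (Function('E')(j, J) = Mul(Add(-101, j), Pow(Add(70, J), -1)) = Mul(Pow(Add(70, J), -1), Add(-101, j)))
Add(Add(-29090, Function('E')(Function('S')(-10), Function('N')(-10))), -12303) = Add(Add(-29090, Mul(Pow(Add(70, Mul(Rational(-1, 5), -10, Add(1, -10))), -1), Add(-101, Mul(-10, Add(-10, -10))))), -12303) = Add(Add(-29090, Mul(Pow(Add(70, Mul(Rational(-1, 5), -10, -9)), -1), Add(-101, Mul(-10, -20)))), -12303) = Add(Add(-29090, Mul(Pow(Add(70, -18), -1), Add(-101, 200))), -12303) = Add(Add(-29090, Mul(Pow(52, -1), 99)), -12303) = Add(Add(-29090, Mul(Rational(1, 52), 99)), -12303) = Add(Add(-29090, Rational(99, 52)), -12303) = Add(Rational(-1512581, 52), -12303) = Rational(-2152337, 52)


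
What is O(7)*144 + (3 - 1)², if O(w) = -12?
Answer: -1724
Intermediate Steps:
O(7)*144 + (3 - 1)² = -12*144 + (3 - 1)² = -1728 + 2² = -1728 + 4 = -1724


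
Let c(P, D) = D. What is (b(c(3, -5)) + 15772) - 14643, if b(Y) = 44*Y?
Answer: 909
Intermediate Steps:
(b(c(3, -5)) + 15772) - 14643 = (44*(-5) + 15772) - 14643 = (-220 + 15772) - 14643 = 15552 - 14643 = 909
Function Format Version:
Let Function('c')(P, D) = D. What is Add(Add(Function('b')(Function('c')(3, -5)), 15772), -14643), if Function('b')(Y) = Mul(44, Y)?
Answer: 909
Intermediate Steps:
Add(Add(Function('b')(Function('c')(3, -5)), 15772), -14643) = Add(Add(Mul(44, -5), 15772), -14643) = Add(Add(-220, 15772), -14643) = Add(15552, -14643) = 909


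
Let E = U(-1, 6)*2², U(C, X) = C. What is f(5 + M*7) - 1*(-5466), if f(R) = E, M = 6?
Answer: 5462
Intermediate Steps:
E = -4 (E = -1*2² = -1*4 = -4)
f(R) = -4
f(5 + M*7) - 1*(-5466) = -4 - 1*(-5466) = -4 + 5466 = 5462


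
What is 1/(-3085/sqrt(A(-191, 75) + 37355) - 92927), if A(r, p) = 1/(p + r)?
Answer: -402669324933/37418851254050791 + 6170*sqrt(125662191)/37418851254050791 ≈ -1.0759e-5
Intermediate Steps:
1/(-3085/sqrt(A(-191, 75) + 37355) - 92927) = 1/(-3085/sqrt(1/(75 - 191) + 37355) - 92927) = 1/(-3085/sqrt(1/(-116) + 37355) - 92927) = 1/(-3085/sqrt(-1/116 + 37355) - 92927) = 1/(-3085*2*sqrt(125662191)/4333179 - 92927) = 1/(-6170*sqrt(125662191)/4333179 - 92927) = 1/(-92927 - 6170*sqrt(125662191)/4333179)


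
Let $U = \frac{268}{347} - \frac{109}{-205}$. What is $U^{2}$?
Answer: $\frac{8604974169}{5060188225} \approx 1.7005$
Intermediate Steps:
$U = \frac{92763}{71135}$ ($U = 268 \cdot \frac{1}{347} - - \frac{109}{205} = \frac{268}{347} + \frac{109}{205} = \frac{92763}{71135} \approx 1.304$)
$U^{2} = \left(\frac{92763}{71135}\right)^{2} = \frac{8604974169}{5060188225}$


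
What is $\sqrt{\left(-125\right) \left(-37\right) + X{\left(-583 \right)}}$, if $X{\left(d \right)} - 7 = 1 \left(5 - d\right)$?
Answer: $6 \sqrt{145} \approx 72.25$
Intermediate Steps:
$X{\left(d \right)} = 12 - d$ ($X{\left(d \right)} = 7 + 1 \left(5 - d\right) = 7 - \left(-5 + d\right) = 12 - d$)
$\sqrt{\left(-125\right) \left(-37\right) + X{\left(-583 \right)}} = \sqrt{\left(-125\right) \left(-37\right) + \left(12 - -583\right)} = \sqrt{4625 + \left(12 + 583\right)} = \sqrt{4625 + 595} = \sqrt{5220} = 6 \sqrt{145}$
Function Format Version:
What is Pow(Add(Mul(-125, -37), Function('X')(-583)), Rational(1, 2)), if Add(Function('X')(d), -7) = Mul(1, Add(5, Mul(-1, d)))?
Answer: Mul(6, Pow(145, Rational(1, 2))) ≈ 72.250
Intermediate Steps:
Function('X')(d) = Add(12, Mul(-1, d)) (Function('X')(d) = Add(7, Mul(1, Add(5, Mul(-1, d)))) = Add(7, Add(5, Mul(-1, d))) = Add(12, Mul(-1, d)))
Pow(Add(Mul(-125, -37), Function('X')(-583)), Rational(1, 2)) = Pow(Add(Mul(-125, -37), Add(12, Mul(-1, -583))), Rational(1, 2)) = Pow(Add(4625, Add(12, 583)), Rational(1, 2)) = Pow(Add(4625, 595), Rational(1, 2)) = Pow(5220, Rational(1, 2)) = Mul(6, Pow(145, Rational(1, 2)))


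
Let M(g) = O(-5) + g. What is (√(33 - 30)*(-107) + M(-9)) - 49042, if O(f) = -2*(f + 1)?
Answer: -49043 - 107*√3 ≈ -49228.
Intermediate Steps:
O(f) = -2 - 2*f (O(f) = -2*(1 + f) = -2 - 2*f)
M(g) = 8 + g (M(g) = (-2 - 2*(-5)) + g = (-2 + 10) + g = 8 + g)
(√(33 - 30)*(-107) + M(-9)) - 49042 = (√(33 - 30)*(-107) + (8 - 9)) - 49042 = (√3*(-107) - 1) - 49042 = (-107*√3 - 1) - 49042 = (-1 - 107*√3) - 49042 = -49043 - 107*√3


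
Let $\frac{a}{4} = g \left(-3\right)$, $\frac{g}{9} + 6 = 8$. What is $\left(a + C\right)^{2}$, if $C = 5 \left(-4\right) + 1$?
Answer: $55225$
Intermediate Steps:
$g = 18$ ($g = -54 + 9 \cdot 8 = -54 + 72 = 18$)
$C = -19$ ($C = -20 + 1 = -19$)
$a = -216$ ($a = 4 \cdot 18 \left(-3\right) = 4 \left(-54\right) = -216$)
$\left(a + C\right)^{2} = \left(-216 - 19\right)^{2} = \left(-235\right)^{2} = 55225$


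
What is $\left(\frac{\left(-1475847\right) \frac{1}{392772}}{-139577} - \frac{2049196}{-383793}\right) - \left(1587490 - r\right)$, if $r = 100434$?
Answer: $- \frac{10429318694755468828819}{7013425279148364} \approx -1.4871 \cdot 10^{6}$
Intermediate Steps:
$\left(\frac{\left(-1475847\right) \frac{1}{392772}}{-139577} - \frac{2049196}{-383793}\right) - \left(1587490 - r\right) = \left(\frac{\left(-1475847\right) \frac{1}{392772}}{-139577} - \frac{2049196}{-383793}\right) - \left(1587490 - 100434\right) = \left(\left(-1475847\right) \frac{1}{392772} \left(- \frac{1}{139577}\right) - - \frac{2049196}{383793}\right) - \left(1587490 - 100434\right) = \left(\left(- \frac{491949}{130924}\right) \left(- \frac{1}{139577}\right) + \frac{2049196}{383793}\right) - 1487056 = \left(\frac{491949}{18273979148} + \frac{2049196}{383793}\right) - 1487056 = \frac{37447153780747565}{7013425279148364} - 1487056 = - \frac{10429318694755468828819}{7013425279148364}$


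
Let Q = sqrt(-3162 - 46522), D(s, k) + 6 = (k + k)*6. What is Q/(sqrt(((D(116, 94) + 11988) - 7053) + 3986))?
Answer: 2*I*sqrt(1030943)/913 ≈ 2.2242*I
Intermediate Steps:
D(s, k) = -6 + 12*k (D(s, k) = -6 + (k + k)*6 = -6 + (2*k)*6 = -6 + 12*k)
Q = 2*I*sqrt(12421) (Q = sqrt(-49684) = 2*I*sqrt(12421) ≈ 222.9*I)
Q/(sqrt(((D(116, 94) + 11988) - 7053) + 3986)) = (2*I*sqrt(12421))/(sqrt((((-6 + 12*94) + 11988) - 7053) + 3986)) = (2*I*sqrt(12421))/(sqrt((((-6 + 1128) + 11988) - 7053) + 3986)) = (2*I*sqrt(12421))/(sqrt(((1122 + 11988) - 7053) + 3986)) = (2*I*sqrt(12421))/(sqrt((13110 - 7053) + 3986)) = (2*I*sqrt(12421))/(sqrt(6057 + 3986)) = (2*I*sqrt(12421))/(sqrt(10043)) = (2*I*sqrt(12421))/((11*sqrt(83))) = (2*I*sqrt(12421))*(sqrt(83)/913) = 2*I*sqrt(1030943)/913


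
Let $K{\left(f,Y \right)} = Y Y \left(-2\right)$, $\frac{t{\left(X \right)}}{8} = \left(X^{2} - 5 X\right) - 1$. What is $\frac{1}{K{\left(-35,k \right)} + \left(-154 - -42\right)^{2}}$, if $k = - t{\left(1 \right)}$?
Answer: $\frac{1}{9344} \approx 0.00010702$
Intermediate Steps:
$t{\left(X \right)} = -8 - 40 X + 8 X^{2}$ ($t{\left(X \right)} = 8 \left(\left(X^{2} - 5 X\right) - 1\right) = 8 \left(-1 + X^{2} - 5 X\right) = -8 - 40 X + 8 X^{2}$)
$k = 40$ ($k = - (-8 - 40 + 8 \cdot 1^{2}) = - (-8 - 40 + 8 \cdot 1) = - (-8 - 40 + 8) = \left(-1\right) \left(-40\right) = 40$)
$K{\left(f,Y \right)} = - 2 Y^{2}$ ($K{\left(f,Y \right)} = Y^{2} \left(-2\right) = - 2 Y^{2}$)
$\frac{1}{K{\left(-35,k \right)} + \left(-154 - -42\right)^{2}} = \frac{1}{- 2 \cdot 40^{2} + \left(-154 - -42\right)^{2}} = \frac{1}{\left(-2\right) 1600 + \left(-154 + 42\right)^{2}} = \frac{1}{-3200 + \left(-112\right)^{2}} = \frac{1}{-3200 + 12544} = \frac{1}{9344}$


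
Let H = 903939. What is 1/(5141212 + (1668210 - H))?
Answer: 1/5905483 ≈ 1.6933e-7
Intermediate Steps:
1/(5141212 + (1668210 - H)) = 1/(5141212 + (1668210 - 1*903939)) = 1/(5141212 + (1668210 - 903939)) = 1/(5141212 + 764271) = 1/5905483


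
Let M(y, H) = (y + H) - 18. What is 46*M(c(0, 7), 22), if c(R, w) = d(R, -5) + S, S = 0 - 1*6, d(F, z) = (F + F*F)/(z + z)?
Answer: -92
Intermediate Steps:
d(F, z) = (F + F²)/(2*z) (d(F, z) = (F + F²)/((2*z)) = (F + F²)*(1/(2*z)) = (F + F²)/(2*z))
S = -6 (S = 0 - 6 = -6)
c(R, w) = -6 - R*(1 + R)/10 (c(R, w) = (½)*R*(1 + R)/(-5) - 6 = (½)*R*(-⅕)*(1 + R) - 6 = -R*(1 + R)/10 - 6 = -6 - R*(1 + R)/10)
M(y, H) = -18 + H + y (M(y, H) = (H + y) - 18 = -18 + H + y)
46*M(c(0, 7), 22) = 46*(-18 + 22 + (-6 - ⅒*0*(1 + 0))) = 46*(-18 + 22 + (-6 - ⅒*0*1)) = 46*(-18 + 22 + (-6 + 0)) = 46*(-18 + 22 - 6) = 46*(-2) = -92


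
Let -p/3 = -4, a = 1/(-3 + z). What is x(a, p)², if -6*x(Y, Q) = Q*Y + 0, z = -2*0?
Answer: 4/9 ≈ 0.44444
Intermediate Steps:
z = 0
a = -⅓ (a = 1/(-3 + 0) = 1/(-3) = -⅓ ≈ -0.33333)
p = 12 (p = -3*(-4) = 12)
x(Y, Q) = -Q*Y/6 (x(Y, Q) = -(Q*Y + 0)/6 = -Q*Y/6)
x(a, p)² = (-⅙*12*(-⅓))² = (⅔)² = 4/9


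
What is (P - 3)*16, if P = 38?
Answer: 560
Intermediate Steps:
(P - 3)*16 = (38 - 3)*16 = 35*16 = 560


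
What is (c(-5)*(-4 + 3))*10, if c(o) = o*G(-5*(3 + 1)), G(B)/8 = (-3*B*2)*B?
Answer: -960000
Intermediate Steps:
G(B) = -48*B² (G(B) = 8*((-3*B*2)*B) = 8*((-6*B)*B) = 8*(-6*B²) = -48*B²)
c(o) = -19200*o (c(o) = o*(-48*25*(3 + 1)²) = o*(-48*(-5*4)²) = o*(-48*(-20)²) = o*(-48*400) = o*(-19200) = -19200*o)
(c(-5)*(-4 + 3))*10 = ((-19200*(-5))*(-4 + 3))*10 = (96000*(-1))*10 = -96000*10 = -960000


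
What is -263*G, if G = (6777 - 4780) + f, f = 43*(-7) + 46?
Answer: -458146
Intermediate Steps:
f = -255 (f = -301 + 46 = -255)
G = 1742 (G = (6777 - 4780) - 255 = 1997 - 255 = 1742)
-263*G = -263*1742 = -1*458146 = -458146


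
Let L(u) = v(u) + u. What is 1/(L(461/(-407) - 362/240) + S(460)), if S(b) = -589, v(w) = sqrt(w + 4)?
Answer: -1411268283480/834960953030689 - 97680*sqrt(810414330)/834960953030689 ≈ -0.0016936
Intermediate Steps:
v(w) = sqrt(4 + w)
L(u) = u + sqrt(4 + u) (L(u) = sqrt(4 + u) + u = u + sqrt(4 + u))
1/(L(461/(-407) - 362/240) + S(460)) = 1/(((461/(-407) - 362/240) + sqrt(4 + (461/(-407) - 362/240))) - 589) = 1/(((461*(-1/407) - 362*1/240) + sqrt(4 + (461*(-1/407) - 362*1/240))) - 589) = 1/(((-461/407 - 181/120) + sqrt(4 + (-461/407 - 181/120))) - 589) = 1/((-128987/48840 + sqrt(4 - 128987/48840)) - 589) = 1/((-128987/48840 + sqrt(66373/48840)) - 589) = 1/((-128987/48840 + sqrt(810414330)/24420) - 589) = 1/(-28895747/48840 + sqrt(810414330)/24420)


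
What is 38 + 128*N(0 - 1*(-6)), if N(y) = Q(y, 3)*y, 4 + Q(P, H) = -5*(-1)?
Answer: 806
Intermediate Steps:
Q(P, H) = 1 (Q(P, H) = -4 - 5*(-1) = -4 + 5 = 1)
N(y) = y (N(y) = 1*y = y)
38 + 128*N(0 - 1*(-6)) = 38 + 128*(0 - 1*(-6)) = 38 + 128*(0 + 6) = 38 + 128*6 = 38 + 768 = 806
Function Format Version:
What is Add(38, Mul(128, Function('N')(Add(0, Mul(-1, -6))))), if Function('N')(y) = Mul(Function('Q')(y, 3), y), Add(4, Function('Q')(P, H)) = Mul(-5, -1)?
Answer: 806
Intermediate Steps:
Function('Q')(P, H) = 1 (Function('Q')(P, H) = Add(-4, Mul(-5, -1)) = Add(-4, 5) = 1)
Function('N')(y) = y (Function('N')(y) = Mul(1, y) = y)
Add(38, Mul(128, Function('N')(Add(0, Mul(-1, -6))))) = Add(38, Mul(128, Add(0, Mul(-1, -6)))) = Add(38, Mul(128, Add(0, 6))) = Add(38, Mul(128, 6)) = Add(38, 768) = 806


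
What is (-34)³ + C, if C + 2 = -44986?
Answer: -84292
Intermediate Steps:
C = -44988 (C = -2 - 44986 = -44988)
(-34)³ + C = (-34)³ - 44988 = -39304 - 44988 = -84292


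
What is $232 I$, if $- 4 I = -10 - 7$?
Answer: $986$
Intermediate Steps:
$I = \frac{17}{4}$ ($I = - \frac{-10 - 7}{4} = \left(- \frac{1}{4}\right) \left(-17\right) = \frac{17}{4} \approx 4.25$)
$232 I = 232 \cdot \frac{17}{4} = 986$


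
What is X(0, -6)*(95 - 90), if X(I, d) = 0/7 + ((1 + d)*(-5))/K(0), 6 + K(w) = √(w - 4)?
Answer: -75/4 - 25*I/4 ≈ -18.75 - 6.25*I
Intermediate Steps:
K(w) = -6 + √(-4 + w) (K(w) = -6 + √(w - 4) = -6 + √(-4 + w))
X(I, d) = (-6 - 2*I)*(-5 - 5*d)/40 (X(I, d) = 0/7 + ((1 + d)*(-5))/(-6 + √(-4 + 0)) = 0*(⅐) + (-5 - 5*d)/(-6 + √(-4)) = 0 + (-5 - 5*d)/(-6 + 2*I) = 0 + (-5 - 5*d)*((-6 - 2*I)/40) = 0 + (-6 - 2*I)*(-5 - 5*d)/40 = (-6 - 2*I)*(-5 - 5*d)/40)
X(0, -6)*(95 - 90) = ((1 - 6)*(3 + I)/4)*(95 - 90) = ((¼)*(-5)*(3 + I))*5 = (-15/4 - 5*I/4)*5 = -75/4 - 25*I/4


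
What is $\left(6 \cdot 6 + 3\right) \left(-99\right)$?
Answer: $-3861$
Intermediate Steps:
$\left(6 \cdot 6 + 3\right) \left(-99\right) = \left(36 + 3\right) \left(-99\right) = 39 \left(-99\right) = -3861$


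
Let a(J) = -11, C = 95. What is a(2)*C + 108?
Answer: -937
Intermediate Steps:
a(2)*C + 108 = -11*95 + 108 = -1045 + 108 = -937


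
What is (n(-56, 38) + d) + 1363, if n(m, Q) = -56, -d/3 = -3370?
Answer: 11417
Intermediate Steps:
d = 10110 (d = -3*(-3370) = 10110)
(n(-56, 38) + d) + 1363 = (-56 + 10110) + 1363 = 10054 + 1363 = 11417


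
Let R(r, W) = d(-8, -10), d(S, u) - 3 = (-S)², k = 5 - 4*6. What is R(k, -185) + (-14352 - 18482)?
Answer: -32767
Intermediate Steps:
k = -19 (k = 5 - 24 = -19)
d(S, u) = 3 + S² (d(S, u) = 3 + (-S)² = 3 + S²)
R(r, W) = 67 (R(r, W) = 3 + (-8)² = 3 + 64 = 67)
R(k, -185) + (-14352 - 18482) = 67 + (-14352 - 18482) = 67 - 32834 = -32767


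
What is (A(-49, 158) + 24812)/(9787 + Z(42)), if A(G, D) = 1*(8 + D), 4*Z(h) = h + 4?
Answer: 49956/19597 ≈ 2.5492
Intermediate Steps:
Z(h) = 1 + h/4 (Z(h) = (h + 4)/4 = (4 + h)/4 = 1 + h/4)
A(G, D) = 8 + D
(A(-49, 158) + 24812)/(9787 + Z(42)) = ((8 + 158) + 24812)/(9787 + (1 + (1/4)*42)) = (166 + 24812)/(9787 + (1 + 21/2)) = 24978/(9787 + 23/2) = 24978/(19597/2) = 24978*(2/19597) = 49956/19597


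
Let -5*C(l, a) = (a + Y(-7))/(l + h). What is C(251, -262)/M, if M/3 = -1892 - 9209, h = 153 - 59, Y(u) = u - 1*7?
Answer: -4/832575 ≈ -4.8044e-6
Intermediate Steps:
Y(u) = -7 + u (Y(u) = u - 7 = -7 + u)
h = 94
C(l, a) = -(-14 + a)/(5*(94 + l)) (C(l, a) = -(a + (-7 - 7))/(5*(l + 94)) = -(a - 14)/(5*(94 + l)) = -(-14 + a)/(5*(94 + l)))
M = -33303 (M = 3*(-1892 - 9209) = 3*(-11101) = -33303)
C(251, -262)/M = ((14 - 1*(-262))/(5*(94 + 251)))/(-33303) = ((⅕)*(14 + 262)/345)*(-1/33303) = ((⅕)*(1/345)*276)*(-1/33303) = (4/25)*(-1/33303) = -4/832575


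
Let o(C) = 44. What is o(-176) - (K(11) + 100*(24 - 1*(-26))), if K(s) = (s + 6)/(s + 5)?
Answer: -79313/16 ≈ -4957.1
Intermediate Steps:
K(s) = (6 + s)/(5 + s)
o(-176) - (K(11) + 100*(24 - 1*(-26))) = 44 - ((6 + 11)/(5 + 11) + 100*(24 - 1*(-26))) = 44 - (17/16 + 100*(24 + 26)) = 44 - ((1/16)*17 + 100*50) = 44 - (17/16 + 5000) = 44 - 1*80017/16 = 44 - 80017/16 = -79313/16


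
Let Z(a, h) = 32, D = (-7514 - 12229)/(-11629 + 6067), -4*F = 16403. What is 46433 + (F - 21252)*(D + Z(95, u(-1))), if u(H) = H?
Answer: -6339550471/7416 ≈ -8.5485e+5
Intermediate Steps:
F = -16403/4 (F = -1/4*16403 = -16403/4 ≈ -4100.8)
D = 6581/1854 (D = -19743/(-5562) = -19743*(-1/5562) = 6581/1854 ≈ 3.5496)
46433 + (F - 21252)*(D + Z(95, u(-1))) = 46433 + (-16403/4 - 21252)*(6581/1854 + 32) = 46433 - 101411/4*65909/1854 = 46433 - 6683897599/7416 = -6339550471/7416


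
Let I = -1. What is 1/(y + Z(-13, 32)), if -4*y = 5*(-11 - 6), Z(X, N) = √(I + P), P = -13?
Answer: 340/7449 - 16*I*√14/7449 ≈ 0.045644 - 0.0080369*I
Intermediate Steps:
Z(X, N) = I*√14 (Z(X, N) = √(-1 - 13) = √(-14) = I*√14)
y = 85/4 (y = -5*(-11 - 6)/4 = -5*(-17)/4 = -¼*(-85) = 85/4 ≈ 21.250)
1/(y + Z(-13, 32)) = 1/(85/4 + I*√14)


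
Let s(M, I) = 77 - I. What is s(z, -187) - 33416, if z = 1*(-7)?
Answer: -33152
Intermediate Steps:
z = -7
s(z, -187) - 33416 = (77 - 1*(-187)) - 33416 = (77 + 187) - 33416 = 264 - 33416 = -33152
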